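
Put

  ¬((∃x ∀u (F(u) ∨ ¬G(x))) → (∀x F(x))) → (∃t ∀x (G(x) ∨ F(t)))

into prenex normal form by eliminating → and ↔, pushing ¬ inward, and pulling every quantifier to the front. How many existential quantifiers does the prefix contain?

First replace A → B with ¬A ∨ B.
  ¬¬(¬(∃x ∀u (F(u) ∨ ¬G(x))) ∨ (∀x F(x))) ∨ (∃t ∀x (G(x) ∨ F(t)))
Push ¬ through the quantifiers and connectives to reach negation normal form:
  (∀x ∃u (¬F(u) ∧ G(x))) ∨ (∀x F(x)) ∨ (∃t ∀x (G(x) ∨ F(t)))
Standardize variables apart so no two quantifiers bind the same name: x↦x1, x↦z.
  (∀x ∃u (¬F(u) ∧ G(x))) ∨ (∀x1 F(x1)) ∨ (∃t ∀z (G(z) ∨ F(t)))
Finally move all quantifiers to the prefix:
  ∀x ∃u ∀x1 ∃t ∀z (¬F(u) ∧ G(x) ∨ F(x1) ∨ G(z) ∨ F(t))
The prefix is ∀x ∃u ∀x1 ∃t ∀z: 3 universal, 2 existential.

2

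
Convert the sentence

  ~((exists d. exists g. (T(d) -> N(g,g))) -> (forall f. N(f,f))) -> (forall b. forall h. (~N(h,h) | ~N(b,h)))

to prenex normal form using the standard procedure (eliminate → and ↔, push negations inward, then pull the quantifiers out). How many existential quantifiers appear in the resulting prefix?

First replace A → B with ¬A ∨ B.
  ~~(~(exists d. exists g. (~T(d) | N(g,g))) | (forall f. N(f,f))) | (forall b. forall h. (~N(h,h) | ~N(b,h)))
Drive negations inward (¬∀x A ≡ ∃x ¬A, ¬∃x A ≡ ∀x ¬A, De Morgan for ∧/∨):
  (forall d. forall g. (T(d) & ~N(g,g))) | (forall f. N(f,f)) | (forall b. forall h. (~N(h,h) | ~N(b,h)))
All bound variables are already distinct, so no renaming is needed.
Extract every quantifier outward, since the variables are now distinct and don't occur free across branches:
  forall d. forall g. forall f. forall b. forall h. (T(d) & ~N(g,g) | N(f,f) | ~N(h,h) | ~N(b,h))
The prefix is forall d forall g forall f forall b forall h: 5 universal, 0 existential.

0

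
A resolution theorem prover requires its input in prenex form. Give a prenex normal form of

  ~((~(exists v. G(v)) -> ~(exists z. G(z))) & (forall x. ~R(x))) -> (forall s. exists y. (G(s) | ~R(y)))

exists v. forall z. forall x. forall s. exists y. ((G(v) | ~G(z)) & ~R(x) | G(s) | ~R(y))

First replace A → B with ¬A ∨ B.
  ~~((~~(exists v. G(v)) | ~(exists z. G(z))) & (forall x. ~R(x))) | (forall s. exists y. (G(s) | ~R(y)))
Drive negations inward (¬∀x A ≡ ∃x ¬A, ¬∃x A ≡ ∀x ¬A, De Morgan for ∧/∨):
  ((exists v. G(v)) | (forall z. ~G(z))) & (forall x. ~R(x)) | (forall s. exists y. (G(s) | ~R(y)))
Pull the quantifiers to the front (each side's bound variable is not free in the other side):
  exists v. forall z. forall x. forall s. exists y. ((G(v) | ~G(z)) & ~R(x) | G(s) | ~R(y))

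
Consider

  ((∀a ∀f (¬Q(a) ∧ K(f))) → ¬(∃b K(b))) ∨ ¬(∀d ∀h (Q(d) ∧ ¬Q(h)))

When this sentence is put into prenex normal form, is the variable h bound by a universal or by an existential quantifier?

Eliminate → and ↔ using ¬ and ∨.
  ¬(∀a ∀f (¬Q(a) ∧ K(f))) ∨ ¬(∃b K(b)) ∨ ¬(∀d ∀h (Q(d) ∧ ¬Q(h)))
Drive negations inward (¬∀x A ≡ ∃x ¬A, ¬∃x A ≡ ∀x ¬A, De Morgan for ∧/∨):
  (∃a ∃f (Q(a) ∨ ¬K(f))) ∨ (∀b ¬K(b)) ∨ (∃d ∃h (¬Q(d) ∨ Q(h)))
All bound variables are already distinct, so no renaming is needed.
Extract every quantifier outward, since the variables are now distinct and don't occur free across branches:
  ∃a ∃f ∀b ∃d ∃h (Q(a) ∨ ¬K(f) ∨ ¬K(b) ∨ ¬Q(d) ∨ Q(h))
The quantifier ∀h sits under an odd number of negations (counting the antecedent side of each →), so it flips to ∃h.

existential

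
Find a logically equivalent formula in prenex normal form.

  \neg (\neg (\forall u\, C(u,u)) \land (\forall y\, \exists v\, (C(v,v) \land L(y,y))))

\forall u\, \exists y\, \forall v\, (C(u,u) \lor \neg C(v,v) \lor \neg L(y,y))

Push ¬ through the quantifiers and connectives to reach negation normal form:
  (\forall u\, C(u,u)) \lor (\exists y\, \forall v\, (\neg C(v,v) \lor \neg L(y,y)))
Extract every quantifier outward, since the variables are now distinct and don't occur free across branches:
  \forall u\, \exists y\, \forall v\, (C(u,u) \lor \neg C(v,v) \lor \neg L(y,y))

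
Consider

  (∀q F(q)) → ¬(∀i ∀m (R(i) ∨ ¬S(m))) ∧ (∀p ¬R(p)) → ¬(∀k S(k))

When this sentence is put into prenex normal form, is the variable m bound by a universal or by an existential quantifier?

universal

Eliminate → and ↔ using ¬ and ∨.
  ¬(∀q F(q)) ∨ ¬(¬(∀i ∀m (R(i) ∨ ¬S(m))) ∧ (∀p ¬R(p))) ∨ ¬(∀k S(k))
Push ¬ through the quantifiers and connectives to reach negation normal form:
  (∃q ¬F(q)) ∨ (∀i ∀m (R(i) ∨ ¬S(m))) ∨ (∃p R(p)) ∨ (∃k ¬S(k))
Pull the quantifiers to the front (each side's bound variable is not free in the other side):
  ∃q ∀i ∀m ∃p ∃k (¬F(q) ∨ R(i) ∨ ¬S(m) ∨ R(p) ∨ ¬S(k))
The quantifier ∀m sits under an even number of negations (counting the antecedent side of each →), so it remains universal.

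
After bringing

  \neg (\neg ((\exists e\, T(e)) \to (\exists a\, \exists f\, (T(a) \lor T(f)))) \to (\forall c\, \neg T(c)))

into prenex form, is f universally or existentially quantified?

Eliminate → and ↔ using ¬ and ∨.
  \neg (\neg \neg (\neg (\exists e\, T(e)) \lor (\exists a\, \exists f\, (T(a) \lor T(f)))) \lor (\forall c\, \neg T(c)))
Push ¬ through the quantifiers and connectives to reach negation normal form:
  (\exists e\, T(e)) \land (\forall a\, \forall f\, (\neg T(a) \land \neg T(f))) \land (\exists c\, T(c))
Extract every quantifier outward, since the variables are now distinct and don't occur free across branches:
  \exists e\, \forall a\, \forall f\, \exists c\, (T(e) \land \neg T(a) \land \neg T(f) \land T(c))
The quantifier \exists f sits under an odd number of negations (counting the antecedent side of each →), so it flips to \forall f.

universal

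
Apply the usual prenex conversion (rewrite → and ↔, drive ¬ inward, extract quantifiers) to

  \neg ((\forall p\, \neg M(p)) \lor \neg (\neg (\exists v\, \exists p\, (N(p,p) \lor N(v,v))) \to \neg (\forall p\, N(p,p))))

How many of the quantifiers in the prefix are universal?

0

Rewrite implications/biconditionals: A → B as ¬A ∨ B.
  \neg ((\forall p\, \neg M(p)) \lor \neg (\neg \neg (\exists v\, \exists p\, (N(p,p) \lor N(v,v))) \lor \neg (\forall p\, N(p,p))))
Push ¬ through the quantifiers and connectives to reach negation normal form:
  (\exists p\, M(p)) \land ((\exists v\, \exists p\, (N(p,p) \lor N(v,v))) \lor (\exists p\, \neg N(p,p)))
Give each quantifier a distinct variable: p↦s, p↦w1.
  (\exists p\, M(p)) \land ((\exists v\, \exists s\, (N(s,s) \lor N(v,v))) \lor (\exists w1\, \neg N(w1,w1)))
Extract every quantifier outward, since the variables are now distinct and don't occur free across branches:
  \exists p\, \exists v\, \exists s\, \exists w1\, (M(p) \land (N(s,s) \lor N(v,v) \lor \neg N(w1,w1)))
The prefix is \exists p \exists v \exists s \exists w1: 0 universal, 4 existential.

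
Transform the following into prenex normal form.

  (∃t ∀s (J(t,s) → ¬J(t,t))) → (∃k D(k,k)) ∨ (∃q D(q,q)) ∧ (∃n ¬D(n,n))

∀t ∃s ∃k ∃q ∃n (J(t,s) ∧ J(t,t) ∨ D(k,k) ∨ D(q,q) ∧ ¬D(n,n))

Eliminate → and ↔ using ¬ and ∨.
  ¬(∃t ∀s (¬J(t,s) ∨ ¬J(t,t))) ∨ (∃k D(k,k)) ∨ (∃q D(q,q)) ∧ (∃n ¬D(n,n))
Move each ¬ inward, flipping quantifiers it crosses:
  (∀t ∃s (J(t,s) ∧ J(t,t))) ∨ (∃k D(k,k)) ∨ (∃q D(q,q)) ∧ (∃n ¬D(n,n))
Finally move all quantifiers to the prefix:
  ∀t ∃s ∃k ∃q ∃n (J(t,s) ∧ J(t,t) ∨ D(k,k) ∨ D(q,q) ∧ ¬D(n,n))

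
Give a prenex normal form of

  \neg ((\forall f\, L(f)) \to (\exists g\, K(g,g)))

\forall f\, \forall g\, (L(f) \land \neg K(g,g))

First replace A → B with ¬A ∨ B.
  \neg (\neg (\forall f\, L(f)) \lor (\exists g\, K(g,g)))
Push ¬ through the quantifiers and connectives to reach negation normal form:
  (\forall f\, L(f)) \land (\forall g\, \neg K(g,g))
All bound variables are already distinct, so no renaming is needed.
Finally move all quantifiers to the prefix:
  \forall f\, \forall g\, (L(f) \land \neg K(g,g))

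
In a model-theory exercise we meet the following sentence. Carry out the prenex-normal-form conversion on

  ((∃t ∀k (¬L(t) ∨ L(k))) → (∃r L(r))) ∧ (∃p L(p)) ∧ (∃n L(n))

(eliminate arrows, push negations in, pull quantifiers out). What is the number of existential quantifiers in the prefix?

4

Rewrite implications/biconditionals: A → B as ¬A ∨ B.
  (¬(∃t ∀k (¬L(t) ∨ L(k))) ∨ (∃r L(r))) ∧ (∃p L(p)) ∧ (∃n L(n))
Push ¬ through the quantifiers and connectives to reach negation normal form:
  ((∀t ∃k (L(t) ∧ ¬L(k))) ∨ (∃r L(r))) ∧ (∃p L(p)) ∧ (∃n L(n))
All bound variables are already distinct, so no renaming is needed.
Finally move all quantifiers to the prefix:
  ∀t ∃k ∃r ∃p ∃n ((L(t) ∧ ¬L(k) ∨ L(r)) ∧ L(p) ∧ L(n))
The prefix is ∀t ∃k ∃r ∃p ∃n: 1 universal, 4 existential.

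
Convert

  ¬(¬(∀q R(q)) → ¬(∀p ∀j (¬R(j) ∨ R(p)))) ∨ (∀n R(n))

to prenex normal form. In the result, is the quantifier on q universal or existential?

existential

First replace A → B with ¬A ∨ B.
  ¬(¬¬(∀q R(q)) ∨ ¬(∀p ∀j (¬R(j) ∨ R(p)))) ∨ (∀n R(n))
Move each ¬ inward, flipping quantifiers it crosses:
  (∃q ¬R(q)) ∧ (∀p ∀j (¬R(j) ∨ R(p))) ∨ (∀n R(n))
Finally move all quantifiers to the prefix:
  ∃q ∀p ∀j ∀n (¬R(q) ∧ (¬R(j) ∨ R(p)) ∨ R(n))
The quantifier ∀q sits under an odd number of negations (counting the antecedent side of each →), so it flips to ∃q.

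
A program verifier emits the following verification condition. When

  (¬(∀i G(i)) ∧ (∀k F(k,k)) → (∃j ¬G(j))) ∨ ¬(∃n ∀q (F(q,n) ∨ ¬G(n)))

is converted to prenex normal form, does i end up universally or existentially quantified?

universal

Rewrite implications/biconditionals: A → B as ¬A ∨ B.
  ¬(¬(∀i G(i)) ∧ (∀k F(k,k))) ∨ (∃j ¬G(j)) ∨ ¬(∃n ∀q (F(q,n) ∨ ¬G(n)))
Move each ¬ inward, flipping quantifiers it crosses:
  (∀i G(i)) ∨ (∃k ¬F(k,k)) ∨ (∃j ¬G(j)) ∨ (∀n ∃q (¬F(q,n) ∧ G(n)))
Pull the quantifiers to the front (each side's bound variable is not free in the other side):
  ∀i ∃k ∃j ∀n ∃q (G(i) ∨ ¬F(k,k) ∨ ¬G(j) ∨ ¬F(q,n) ∧ G(n))
The quantifier ∀i sits under an even number of negations (counting the antecedent side of each →), so it remains universal.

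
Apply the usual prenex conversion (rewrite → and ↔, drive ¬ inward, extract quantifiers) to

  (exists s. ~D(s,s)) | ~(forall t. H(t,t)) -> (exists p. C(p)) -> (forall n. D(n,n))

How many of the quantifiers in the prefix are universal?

4

Eliminate → and ↔ using ¬ and ∨.
  ~((exists s. ~D(s,s)) | ~(forall t. H(t,t))) | ~(exists p. C(p)) | (forall n. D(n,n))
Drive negations inward (¬∀x A ≡ ∃x ¬A, ¬∃x A ≡ ∀x ¬A, De Morgan for ∧/∨):
  (forall s. D(s,s)) & (forall t. H(t,t)) | (forall p. ~C(p)) | (forall n. D(n,n))
All bound variables are already distinct, so no renaming is needed.
Finally move all quantifiers to the prefix:
  forall s. forall t. forall p. forall n. (D(s,s) & H(t,t) | ~C(p) | D(n,n))
The prefix is forall s forall t forall p forall n: 4 universal, 0 existential.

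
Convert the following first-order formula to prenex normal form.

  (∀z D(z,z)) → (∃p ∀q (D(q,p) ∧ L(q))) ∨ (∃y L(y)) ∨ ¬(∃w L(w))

∃z ∃p ∀q ∃y ∀w (¬D(z,z) ∨ D(q,p) ∧ L(q) ∨ L(y) ∨ ¬L(w))

First replace A → B with ¬A ∨ B.
  ¬(∀z D(z,z)) ∨ (∃p ∀q (D(q,p) ∧ L(q))) ∨ (∃y L(y)) ∨ ¬(∃w L(w))
Drive negations inward (¬∀x A ≡ ∃x ¬A, ¬∃x A ≡ ∀x ¬A, De Morgan for ∧/∨):
  (∃z ¬D(z,z)) ∨ (∃p ∀q (D(q,p) ∧ L(q))) ∨ (∃y L(y)) ∨ (∀w ¬L(w))
All bound variables are already distinct, so no renaming is needed.
Pull the quantifiers to the front (each side's bound variable is not free in the other side):
  ∃z ∃p ∀q ∃y ∀w (¬D(z,z) ∨ D(q,p) ∧ L(q) ∨ L(y) ∨ ¬L(w))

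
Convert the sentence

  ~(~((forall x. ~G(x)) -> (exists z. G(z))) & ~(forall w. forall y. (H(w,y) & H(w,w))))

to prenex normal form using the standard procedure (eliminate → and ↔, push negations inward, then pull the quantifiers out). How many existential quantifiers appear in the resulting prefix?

2

First replace A → B with ¬A ∨ B.
  ~(~(~(forall x. ~G(x)) | (exists z. G(z))) & ~(forall w. forall y. (H(w,y) & H(w,w))))
Drive negations inward (¬∀x A ≡ ∃x ¬A, ¬∃x A ≡ ∀x ¬A, De Morgan for ∧/∨):
  (exists x. G(x)) | (exists z. G(z)) | (forall w. forall y. (H(w,y) & H(w,w)))
All bound variables are already distinct, so no renaming is needed.
Finally move all quantifiers to the prefix:
  exists x. exists z. forall w. forall y. (G(x) | G(z) | H(w,y) & H(w,w))
The prefix is exists x exists z forall w forall y: 2 universal, 2 existential.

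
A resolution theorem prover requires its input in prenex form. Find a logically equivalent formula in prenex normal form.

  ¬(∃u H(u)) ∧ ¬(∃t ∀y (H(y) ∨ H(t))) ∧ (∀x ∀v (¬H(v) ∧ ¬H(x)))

Push ¬ through the quantifiers and connectives to reach negation normal form:
  (∀u ¬H(u)) ∧ (∀t ∃y (¬H(y) ∧ ¬H(t))) ∧ (∀x ∀v (¬H(v) ∧ ¬H(x)))
All bound variables are already distinct, so no renaming is needed.
Finally move all quantifiers to the prefix:
  ∀u ∀t ∃y ∀x ∀v (¬H(u) ∧ ¬H(y) ∧ ¬H(t) ∧ ¬H(v) ∧ ¬H(x))

∀u ∀t ∃y ∀x ∀v (¬H(u) ∧ ¬H(y) ∧ ¬H(t) ∧ ¬H(v) ∧ ¬H(x))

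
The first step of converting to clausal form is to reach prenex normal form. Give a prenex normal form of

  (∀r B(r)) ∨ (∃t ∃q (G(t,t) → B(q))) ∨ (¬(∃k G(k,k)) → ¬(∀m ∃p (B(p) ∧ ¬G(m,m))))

First replace A → B with ¬A ∨ B.
  (∀r B(r)) ∨ (∃t ∃q (¬G(t,t) ∨ B(q))) ∨ ¬¬(∃k G(k,k)) ∨ ¬(∀m ∃p (B(p) ∧ ¬G(m,m)))
Drive negations inward (¬∀x A ≡ ∃x ¬A, ¬∃x A ≡ ∀x ¬A, De Morgan for ∧/∨):
  (∀r B(r)) ∨ (∃t ∃q (¬G(t,t) ∨ B(q))) ∨ (∃k G(k,k)) ∨ (∃m ∀p (¬B(p) ∨ G(m,m)))
Extract every quantifier outward, since the variables are now distinct and don't occur free across branches:
  ∀r ∃t ∃q ∃k ∃m ∀p (B(r) ∨ ¬G(t,t) ∨ B(q) ∨ G(k,k) ∨ ¬B(p) ∨ G(m,m))

∀r ∃t ∃q ∃k ∃m ∀p (B(r) ∨ ¬G(t,t) ∨ B(q) ∨ G(k,k) ∨ ¬B(p) ∨ G(m,m))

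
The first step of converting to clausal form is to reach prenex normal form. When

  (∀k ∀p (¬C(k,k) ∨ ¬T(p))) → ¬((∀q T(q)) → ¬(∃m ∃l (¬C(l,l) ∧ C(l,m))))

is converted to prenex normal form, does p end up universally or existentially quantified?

existential

Rewrite implications/biconditionals: A → B as ¬A ∨ B.
  ¬(∀k ∀p (¬C(k,k) ∨ ¬T(p))) ∨ ¬(¬(∀q T(q)) ∨ ¬(∃m ∃l (¬C(l,l) ∧ C(l,m))))
Push ¬ through the quantifiers and connectives to reach negation normal form:
  (∃k ∃p (C(k,k) ∧ T(p))) ∨ (∀q T(q)) ∧ (∃m ∃l (¬C(l,l) ∧ C(l,m)))
All bound variables are already distinct, so no renaming is needed.
Finally move all quantifiers to the prefix:
  ∃k ∃p ∀q ∃m ∃l (C(k,k) ∧ T(p) ∨ T(q) ∧ ¬C(l,l) ∧ C(l,m))
The quantifier ∀p sits under an odd number of negations (counting the antecedent side of each →), so it flips to ∃p.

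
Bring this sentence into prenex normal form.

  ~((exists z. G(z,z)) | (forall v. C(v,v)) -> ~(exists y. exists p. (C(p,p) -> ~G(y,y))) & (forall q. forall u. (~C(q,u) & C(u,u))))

exists z. forall v. exists y. exists p. exists q. exists u. ((G(z,z) | C(v,v)) & (~C(p,p) | ~G(y,y) | C(q,u) | ~C(u,u)))

Eliminate → and ↔ using ¬ and ∨.
  ~(~((exists z. G(z,z)) | (forall v. C(v,v))) | ~(exists y. exists p. (~C(p,p) | ~G(y,y))) & (forall q. forall u. (~C(q,u) & C(u,u))))
Move each ¬ inward, flipping quantifiers it crosses:
  ((exists z. G(z,z)) | (forall v. C(v,v))) & ((exists y. exists p. (~C(p,p) | ~G(y,y))) | (exists q. exists u. (C(q,u) | ~C(u,u))))
Extract every quantifier outward, since the variables are now distinct and don't occur free across branches:
  exists z. forall v. exists y. exists p. exists q. exists u. ((G(z,z) | C(v,v)) & (~C(p,p) | ~G(y,y) | C(q,u) | ~C(u,u)))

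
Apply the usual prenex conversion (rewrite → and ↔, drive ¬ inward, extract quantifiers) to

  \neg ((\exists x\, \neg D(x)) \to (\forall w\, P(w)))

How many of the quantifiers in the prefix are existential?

Eliminate → and ↔ using ¬ and ∨.
  \neg (\neg (\exists x\, \neg D(x)) \lor (\forall w\, P(w)))
Drive negations inward (¬∀x A ≡ ∃x ¬A, ¬∃x A ≡ ∀x ¬A, De Morgan for ∧/∨):
  (\exists x\, \neg D(x)) \land (\exists w\, \neg P(w))
All bound variables are already distinct, so no renaming is needed.
Extract every quantifier outward, since the variables are now distinct and don't occur free across branches:
  \exists x\, \exists w\, (\neg D(x) \land \neg P(w))
The prefix is \exists x \exists w: 0 universal, 2 existential.

2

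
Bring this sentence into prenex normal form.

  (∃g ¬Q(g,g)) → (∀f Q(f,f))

∀g ∀f (Q(g,g) ∨ Q(f,f))

Rewrite implications/biconditionals: A → B as ¬A ∨ B.
  ¬(∃g ¬Q(g,g)) ∨ (∀f Q(f,f))
Drive negations inward (¬∀x A ≡ ∃x ¬A, ¬∃x A ≡ ∀x ¬A, De Morgan for ∧/∨):
  (∀g Q(g,g)) ∨ (∀f Q(f,f))
All bound variables are already distinct, so no renaming is needed.
Pull the quantifiers to the front (each side's bound variable is not free in the other side):
  ∀g ∀f (Q(g,g) ∨ Q(f,f))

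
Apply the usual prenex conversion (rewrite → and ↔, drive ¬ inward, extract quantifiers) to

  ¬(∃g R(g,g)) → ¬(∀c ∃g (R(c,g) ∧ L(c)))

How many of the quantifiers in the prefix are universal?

Rewrite implications/biconditionals: A → B as ¬A ∨ B.
  ¬¬(∃g R(g,g)) ∨ ¬(∀c ∃g (R(c,g) ∧ L(c)))
Push ¬ through the quantifiers and connectives to reach negation normal form:
  (∃g R(g,g)) ∨ (∃c ∀g (¬R(c,g) ∨ ¬L(c)))
Rename bound variables to avoid capture: g↦y1.
  (∃g R(g,g)) ∨ (∃c ∀y1 (¬R(c,y1) ∨ ¬L(c)))
Finally move all quantifiers to the prefix:
  ∃g ∃c ∀y1 (R(g,g) ∨ ¬R(c,y1) ∨ ¬L(c))
The prefix is ∃g ∃c ∀y1: 1 universal, 2 existential.

1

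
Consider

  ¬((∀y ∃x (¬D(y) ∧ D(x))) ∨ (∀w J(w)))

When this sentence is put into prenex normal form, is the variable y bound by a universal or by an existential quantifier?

existential

Move each ¬ inward, flipping quantifiers it crosses:
  (∃y ∀x (D(y) ∨ ¬D(x))) ∧ (∃w ¬J(w))
All bound variables are already distinct, so no renaming is needed.
Pull the quantifiers to the front (each side's bound variable is not free in the other side):
  ∃y ∀x ∃w ((D(y) ∨ ¬D(x)) ∧ ¬J(w))
The quantifier ∀y sits under an odd number of negations, so it flips to ∃y.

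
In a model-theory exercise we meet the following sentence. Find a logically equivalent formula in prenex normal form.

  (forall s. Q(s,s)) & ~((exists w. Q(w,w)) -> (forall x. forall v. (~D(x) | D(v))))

Rewrite implications/biconditionals: A → B as ¬A ∨ B.
  (forall s. Q(s,s)) & ~(~(exists w. Q(w,w)) | (forall x. forall v. (~D(x) | D(v))))
Move each ¬ inward, flipping quantifiers it crosses:
  (forall s. Q(s,s)) & (exists w. Q(w,w)) & (exists x. exists v. (D(x) & ~D(v)))
All bound variables are already distinct, so no renaming is needed.
Finally move all quantifiers to the prefix:
  forall s. exists w. exists x. exists v. (Q(s,s) & Q(w,w) & D(x) & ~D(v))

forall s. exists w. exists x. exists v. (Q(s,s) & Q(w,w) & D(x) & ~D(v))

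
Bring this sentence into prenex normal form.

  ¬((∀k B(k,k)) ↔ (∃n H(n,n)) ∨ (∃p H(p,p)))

First replace A → B with ¬A ∨ B; A ↔ B as (¬A ∨ B) ∧ (¬B ∨ A).
  ¬((¬(∀k B(k,k)) ∨ (∃n H(n,n)) ∨ (∃p H(p,p))) ∧ (¬((∃n H(n,n)) ∨ (∃p H(p,p))) ∨ (∀k B(k,k))))
Push ¬ through the quantifiers and connectives to reach negation normal form:
  (∀k B(k,k)) ∧ (∀n ¬H(n,n)) ∧ (∀p ¬H(p,p)) ∨ ((∃n H(n,n)) ∨ (∃p H(p,p))) ∧ (∃k ¬B(k,k))
Standardize variables apart so no two quantifiers bind the same name: n↦x1, p↦u, k↦w.
  (∀k B(k,k)) ∧ (∀n ¬H(n,n)) ∧ (∀p ¬H(p,p)) ∨ ((∃x1 H(x1,x1)) ∨ (∃u H(u,u))) ∧ (∃w ¬B(w,w))
Pull the quantifiers to the front (each side's bound variable is not free in the other side):
  ∀k ∀n ∀p ∃x1 ∃u ∃w (B(k,k) ∧ ¬H(n,n) ∧ ¬H(p,p) ∨ (H(x1,x1) ∨ H(u,u)) ∧ ¬B(w,w))

∀k ∀n ∀p ∃x1 ∃u ∃w (B(k,k) ∧ ¬H(n,n) ∧ ¬H(p,p) ∨ (H(x1,x1) ∨ H(u,u)) ∧ ¬B(w,w))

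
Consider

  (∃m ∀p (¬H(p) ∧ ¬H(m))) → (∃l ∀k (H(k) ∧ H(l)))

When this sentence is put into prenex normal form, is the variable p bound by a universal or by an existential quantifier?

First replace A → B with ¬A ∨ B.
  ¬(∃m ∀p (¬H(p) ∧ ¬H(m))) ∨ (∃l ∀k (H(k) ∧ H(l)))
Move each ¬ inward, flipping quantifiers it crosses:
  (∀m ∃p (H(p) ∨ H(m))) ∨ (∃l ∀k (H(k) ∧ H(l)))
Pull the quantifiers to the front (each side's bound variable is not free in the other side):
  ∀m ∃p ∃l ∀k (H(p) ∨ H(m) ∨ H(k) ∧ H(l))
The quantifier ∀p sits under an odd number of negations (counting the antecedent side of each →), so it flips to ∃p.

existential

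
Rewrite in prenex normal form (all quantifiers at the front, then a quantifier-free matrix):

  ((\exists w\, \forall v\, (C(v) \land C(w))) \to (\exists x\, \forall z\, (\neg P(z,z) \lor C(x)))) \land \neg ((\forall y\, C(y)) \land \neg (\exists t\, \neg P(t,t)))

\forall w\, \exists v\, \exists x\, \forall z\, \exists y\, \exists t\, ((\neg C(v) \lor \neg C(w) \lor \neg P(z,z) \lor C(x)) \land (\neg C(y) \lor \neg P(t,t)))

Eliminate → and ↔ using ¬ and ∨.
  (\neg (\exists w\, \forall v\, (C(v) \land C(w))) \lor (\exists x\, \forall z\, (\neg P(z,z) \lor C(x)))) \land \neg ((\forall y\, C(y)) \land \neg (\exists t\, \neg P(t,t)))
Move each ¬ inward, flipping quantifiers it crosses:
  ((\forall w\, \exists v\, (\neg C(v) \lor \neg C(w))) \lor (\exists x\, \forall z\, (\neg P(z,z) \lor C(x)))) \land ((\exists y\, \neg C(y)) \lor (\exists t\, \neg P(t,t)))
Pull the quantifiers to the front (each side's bound variable is not free in the other side):
  \forall w\, \exists v\, \exists x\, \forall z\, \exists y\, \exists t\, ((\neg C(v) \lor \neg C(w) \lor \neg P(z,z) \lor C(x)) \land (\neg C(y) \lor \neg P(t,t)))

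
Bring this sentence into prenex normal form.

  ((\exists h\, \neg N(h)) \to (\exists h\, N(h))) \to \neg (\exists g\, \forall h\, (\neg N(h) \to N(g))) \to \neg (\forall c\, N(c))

Rewrite implications/biconditionals: A → B as ¬A ∨ B.
  \neg (\neg (\exists h\, \neg N(h)) \lor (\exists h\, N(h))) \lor \neg \neg (\exists g\, \forall h\, (\neg \neg N(h) \lor N(g))) \lor \neg (\forall c\, N(c))
Move each ¬ inward, flipping quantifiers it crosses:
  (\exists h\, \neg N(h)) \land (\forall h\, \neg N(h)) \lor (\exists g\, \forall h\, (N(h) \lor N(g))) \lor (\exists c\, \neg N(c))
Rename bound variables to avoid capture: h↦s, h↦v.
  (\exists h\, \neg N(h)) \land (\forall s\, \neg N(s)) \lor (\exists g\, \forall v\, (N(v) \lor N(g))) \lor (\exists c\, \neg N(c))
Extract every quantifier outward, since the variables are now distinct and don't occur free across branches:
  \exists h\, \forall s\, \exists g\, \forall v\, \exists c\, (\neg N(h) \land \neg N(s) \lor N(v) \lor N(g) \lor \neg N(c))

\exists h\, \forall s\, \exists g\, \forall v\, \exists c\, (\neg N(h) \land \neg N(s) \lor N(v) \lor N(g) \lor \neg N(c))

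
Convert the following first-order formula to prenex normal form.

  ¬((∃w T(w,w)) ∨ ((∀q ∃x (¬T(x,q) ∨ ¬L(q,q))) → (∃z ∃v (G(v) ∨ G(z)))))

∀w ∀q ∃x ∀z ∀v (¬T(w,w) ∧ (¬T(x,q) ∨ ¬L(q,q)) ∧ ¬G(v) ∧ ¬G(z))

Eliminate → and ↔ using ¬ and ∨.
  ¬((∃w T(w,w)) ∨ ¬(∀q ∃x (¬T(x,q) ∨ ¬L(q,q))) ∨ (∃z ∃v (G(v) ∨ G(z))))
Push ¬ through the quantifiers and connectives to reach negation normal form:
  (∀w ¬T(w,w)) ∧ (∀q ∃x (¬T(x,q) ∨ ¬L(q,q))) ∧ (∀z ∀v (¬G(v) ∧ ¬G(z)))
All bound variables are already distinct, so no renaming is needed.
Finally move all quantifiers to the prefix:
  ∀w ∀q ∃x ∀z ∀v (¬T(w,w) ∧ (¬T(x,q) ∨ ¬L(q,q)) ∧ ¬G(v) ∧ ¬G(z))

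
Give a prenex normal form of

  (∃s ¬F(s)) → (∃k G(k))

∀s ∃k (F(s) ∨ G(k))

Rewrite implications/biconditionals: A → B as ¬A ∨ B.
  ¬(∃s ¬F(s)) ∨ (∃k G(k))
Push ¬ through the quantifiers and connectives to reach negation normal form:
  (∀s F(s)) ∨ (∃k G(k))
Pull the quantifiers to the front (each side's bound variable is not free in the other side):
  ∀s ∃k (F(s) ∨ G(k))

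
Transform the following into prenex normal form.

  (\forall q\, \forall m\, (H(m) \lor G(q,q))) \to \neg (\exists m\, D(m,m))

First replace A → B with ¬A ∨ B.
  \neg (\forall q\, \forall m\, (H(m) \lor G(q,q))) \lor \neg (\exists m\, D(m,m))
Drive negations inward (¬∀x A ≡ ∃x ¬A, ¬∃x A ≡ ∀x ¬A, De Morgan for ∧/∨):
  (\exists q\, \exists m\, (\neg H(m) \land \neg G(q,q))) \lor (\forall m\, \neg D(m,m))
Standardize variables apart so no two quantifiers bind the same name: m↦u1.
  (\exists q\, \exists m\, (\neg H(m) \land \neg G(q,q))) \lor (\forall u1\, \neg D(u1,u1))
Pull the quantifiers to the front (each side's bound variable is not free in the other side):
  \exists q\, \exists m\, \forall u1\, (\neg H(m) \land \neg G(q,q) \lor \neg D(u1,u1))

\exists q\, \exists m\, \forall u1\, (\neg H(m) \land \neg G(q,q) \lor \neg D(u1,u1))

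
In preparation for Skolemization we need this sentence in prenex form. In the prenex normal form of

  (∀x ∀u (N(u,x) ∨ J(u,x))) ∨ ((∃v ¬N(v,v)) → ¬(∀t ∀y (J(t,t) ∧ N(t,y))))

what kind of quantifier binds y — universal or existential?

Rewrite implications/biconditionals: A → B as ¬A ∨ B.
  (∀x ∀u (N(u,x) ∨ J(u,x))) ∨ ¬(∃v ¬N(v,v)) ∨ ¬(∀t ∀y (J(t,t) ∧ N(t,y)))
Drive negations inward (¬∀x A ≡ ∃x ¬A, ¬∃x A ≡ ∀x ¬A, De Morgan for ∧/∨):
  (∀x ∀u (N(u,x) ∨ J(u,x))) ∨ (∀v N(v,v)) ∨ (∃t ∃y (¬J(t,t) ∨ ¬N(t,y)))
All bound variables are already distinct, so no renaming is needed.
Pull the quantifiers to the front (each side's bound variable is not free in the other side):
  ∀x ∀u ∀v ∃t ∃y (N(u,x) ∨ J(u,x) ∨ N(v,v) ∨ ¬J(t,t) ∨ ¬N(t,y))
The quantifier ∀y sits under an odd number of negations (counting the antecedent side of each →), so it flips to ∃y.

existential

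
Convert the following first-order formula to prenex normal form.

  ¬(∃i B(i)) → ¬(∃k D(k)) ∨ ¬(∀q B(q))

Rewrite implications/biconditionals: A → B as ¬A ∨ B.
  ¬¬(∃i B(i)) ∨ ¬(∃k D(k)) ∨ ¬(∀q B(q))
Drive negations inward (¬∀x A ≡ ∃x ¬A, ¬∃x A ≡ ∀x ¬A, De Morgan for ∧/∨):
  (∃i B(i)) ∨ (∀k ¬D(k)) ∨ (∃q ¬B(q))
Extract every quantifier outward, since the variables are now distinct and don't occur free across branches:
  ∃i ∀k ∃q (B(i) ∨ ¬D(k) ∨ ¬B(q))

∃i ∀k ∃q (B(i) ∨ ¬D(k) ∨ ¬B(q))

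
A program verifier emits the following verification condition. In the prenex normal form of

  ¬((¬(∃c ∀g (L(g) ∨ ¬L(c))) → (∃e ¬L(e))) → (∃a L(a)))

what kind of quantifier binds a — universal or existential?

First replace A → B with ¬A ∨ B.
  ¬(¬(¬¬(∃c ∀g (L(g) ∨ ¬L(c))) ∨ (∃e ¬L(e))) ∨ (∃a L(a)))
Move each ¬ inward, flipping quantifiers it crosses:
  ((∃c ∀g (L(g) ∨ ¬L(c))) ∨ (∃e ¬L(e))) ∧ (∀a ¬L(a))
Pull the quantifiers to the front (each side's bound variable is not free in the other side):
  ∃c ∀g ∃e ∀a ((L(g) ∨ ¬L(c) ∨ ¬L(e)) ∧ ¬L(a))
The quantifier ∃a sits under an odd number of negations (counting the antecedent side of each →), so it flips to ∀a.

universal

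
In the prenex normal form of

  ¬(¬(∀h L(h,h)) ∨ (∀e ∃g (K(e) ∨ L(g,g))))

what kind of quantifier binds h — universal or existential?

universal

Push ¬ through the quantifiers and connectives to reach negation normal form:
  (∀h L(h,h)) ∧ (∃e ∀g (¬K(e) ∧ ¬L(g,g)))
Extract every quantifier outward, since the variables are now distinct and don't occur free across branches:
  ∀h ∃e ∀g (L(h,h) ∧ ¬K(e) ∧ ¬L(g,g))
The quantifier ∀h sits under an even number of negations, so it remains universal.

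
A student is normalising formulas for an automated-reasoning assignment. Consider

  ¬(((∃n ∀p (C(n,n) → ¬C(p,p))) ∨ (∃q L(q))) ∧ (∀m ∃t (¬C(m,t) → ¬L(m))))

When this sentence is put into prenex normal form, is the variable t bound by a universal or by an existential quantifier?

First replace A → B with ¬A ∨ B.
  ¬(((∃n ∀p (¬C(n,n) ∨ ¬C(p,p))) ∨ (∃q L(q))) ∧ (∀m ∃t (¬¬C(m,t) ∨ ¬L(m))))
Drive negations inward (¬∀x A ≡ ∃x ¬A, ¬∃x A ≡ ∀x ¬A, De Morgan for ∧/∨):
  (∀n ∃p (C(n,n) ∧ C(p,p))) ∧ (∀q ¬L(q)) ∨ (∃m ∀t (¬C(m,t) ∧ L(m)))
All bound variables are already distinct, so no renaming is needed.
Extract every quantifier outward, since the variables are now distinct and don't occur free across branches:
  ∀n ∃p ∀q ∃m ∀t (C(n,n) ∧ C(p,p) ∧ ¬L(q) ∨ ¬C(m,t) ∧ L(m))
The quantifier ∃t sits under an odd number of negations (counting the antecedent side of each →), so it flips to ∀t.

universal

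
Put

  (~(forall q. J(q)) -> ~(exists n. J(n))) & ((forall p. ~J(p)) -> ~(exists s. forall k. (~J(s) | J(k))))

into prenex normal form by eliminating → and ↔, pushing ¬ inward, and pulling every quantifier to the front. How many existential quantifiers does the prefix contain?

2

Rewrite implications/biconditionals: A → B as ¬A ∨ B.
  (~~(forall q. J(q)) | ~(exists n. J(n))) & (~(forall p. ~J(p)) | ~(exists s. forall k. (~J(s) | J(k))))
Drive negations inward (¬∀x A ≡ ∃x ¬A, ¬∃x A ≡ ∀x ¬A, De Morgan for ∧/∨):
  ((forall q. J(q)) | (forall n. ~J(n))) & ((exists p. J(p)) | (forall s. exists k. (J(s) & ~J(k))))
Pull the quantifiers to the front (each side's bound variable is not free in the other side):
  forall q. forall n. exists p. forall s. exists k. ((J(q) | ~J(n)) & (J(p) | J(s) & ~J(k)))
The prefix is forall q forall n exists p forall s exists k: 3 universal, 2 existential.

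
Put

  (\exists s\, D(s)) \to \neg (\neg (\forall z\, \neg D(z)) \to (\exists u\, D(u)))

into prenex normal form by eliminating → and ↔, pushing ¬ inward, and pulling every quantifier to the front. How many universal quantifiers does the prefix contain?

2

Eliminate → and ↔ using ¬ and ∨.
  \neg (\exists s\, D(s)) \lor \neg (\neg \neg (\forall z\, \neg D(z)) \lor (\exists u\, D(u)))
Drive negations inward (¬∀x A ≡ ∃x ¬A, ¬∃x A ≡ ∀x ¬A, De Morgan for ∧/∨):
  (\forall s\, \neg D(s)) \lor (\exists z\, D(z)) \land (\forall u\, \neg D(u))
All bound variables are already distinct, so no renaming is needed.
Finally move all quantifiers to the prefix:
  \forall s\, \exists z\, \forall u\, (\neg D(s) \lor D(z) \land \neg D(u))
The prefix is \forall s \exists z \forall u: 2 universal, 1 existential.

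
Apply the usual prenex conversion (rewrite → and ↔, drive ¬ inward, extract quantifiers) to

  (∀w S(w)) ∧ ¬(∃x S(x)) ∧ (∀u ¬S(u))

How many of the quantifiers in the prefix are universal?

Move each ¬ inward, flipping quantifiers it crosses:
  (∀w S(w)) ∧ (∀x ¬S(x)) ∧ (∀u ¬S(u))
All bound variables are already distinct, so no renaming is needed.
Extract every quantifier outward, since the variables are now distinct and don't occur free across branches:
  ∀w ∀x ∀u (S(w) ∧ ¬S(x) ∧ ¬S(u))
The prefix is ∀w ∀x ∀u: 3 universal, 0 existential.

3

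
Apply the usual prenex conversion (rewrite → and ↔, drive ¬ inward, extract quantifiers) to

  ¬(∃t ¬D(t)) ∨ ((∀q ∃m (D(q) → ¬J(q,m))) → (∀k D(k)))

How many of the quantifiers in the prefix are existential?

1

Eliminate → and ↔ using ¬ and ∨.
  ¬(∃t ¬D(t)) ∨ ¬(∀q ∃m (¬D(q) ∨ ¬J(q,m))) ∨ (∀k D(k))
Drive negations inward (¬∀x A ≡ ∃x ¬A, ¬∃x A ≡ ∀x ¬A, De Morgan for ∧/∨):
  (∀t D(t)) ∨ (∃q ∀m (D(q) ∧ J(q,m))) ∨ (∀k D(k))
All bound variables are already distinct, so no renaming is needed.
Pull the quantifiers to the front (each side's bound variable is not free in the other side):
  ∀t ∃q ∀m ∀k (D(t) ∨ D(q) ∧ J(q,m) ∨ D(k))
The prefix is ∀t ∃q ∀m ∀k: 3 universal, 1 existential.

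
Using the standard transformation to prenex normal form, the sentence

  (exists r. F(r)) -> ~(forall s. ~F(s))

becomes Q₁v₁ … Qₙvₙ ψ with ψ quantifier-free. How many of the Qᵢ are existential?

First replace A → B with ¬A ∨ B.
  ~(exists r. F(r)) | ~(forall s. ~F(s))
Drive negations inward (¬∀x A ≡ ∃x ¬A, ¬∃x A ≡ ∀x ¬A, De Morgan for ∧/∨):
  (forall r. ~F(r)) | (exists s. F(s))
All bound variables are already distinct, so no renaming is needed.
Finally move all quantifiers to the prefix:
  forall r. exists s. (~F(r) | F(s))
The prefix is forall r exists s: 1 universal, 1 existential.

1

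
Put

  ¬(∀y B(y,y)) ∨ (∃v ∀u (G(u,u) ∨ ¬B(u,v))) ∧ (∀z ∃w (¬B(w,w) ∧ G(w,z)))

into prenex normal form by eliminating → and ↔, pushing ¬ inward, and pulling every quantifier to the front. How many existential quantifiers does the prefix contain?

Move each ¬ inward, flipping quantifiers it crosses:
  (∃y ¬B(y,y)) ∨ (∃v ∀u (G(u,u) ∨ ¬B(u,v))) ∧ (∀z ∃w (¬B(w,w) ∧ G(w,z)))
All bound variables are already distinct, so no renaming is needed.
Extract every quantifier outward, since the variables are now distinct and don't occur free across branches:
  ∃y ∃v ∀u ∀z ∃w (¬B(y,y) ∨ (G(u,u) ∨ ¬B(u,v)) ∧ ¬B(w,w) ∧ G(w,z))
The prefix is ∃y ∃v ∀u ∀z ∃w: 2 universal, 3 existential.

3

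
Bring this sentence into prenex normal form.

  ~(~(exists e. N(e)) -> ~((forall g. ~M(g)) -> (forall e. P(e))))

forall e. exists g. forall t. (~N(e) & (M(g) | P(t)))

First replace A → B with ¬A ∨ B.
  ~(~~(exists e. N(e)) | ~(~(forall g. ~M(g)) | (forall e. P(e))))
Move each ¬ inward, flipping quantifiers it crosses:
  (forall e. ~N(e)) & ((exists g. M(g)) | (forall e. P(e)))
Standardize variables apart so no two quantifiers bind the same name: e↦t.
  (forall e. ~N(e)) & ((exists g. M(g)) | (forall t. P(t)))
Extract every quantifier outward, since the variables are now distinct and don't occur free across branches:
  forall e. exists g. forall t. (~N(e) & (M(g) | P(t)))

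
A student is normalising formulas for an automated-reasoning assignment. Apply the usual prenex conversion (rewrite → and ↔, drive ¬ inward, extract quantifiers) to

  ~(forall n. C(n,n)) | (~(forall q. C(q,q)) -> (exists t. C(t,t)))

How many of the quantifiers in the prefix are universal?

1

Rewrite implications/biconditionals: A → B as ¬A ∨ B.
  ~(forall n. C(n,n)) | ~~(forall q. C(q,q)) | (exists t. C(t,t))
Drive negations inward (¬∀x A ≡ ∃x ¬A, ¬∃x A ≡ ∀x ¬A, De Morgan for ∧/∨):
  (exists n. ~C(n,n)) | (forall q. C(q,q)) | (exists t. C(t,t))
Pull the quantifiers to the front (each side's bound variable is not free in the other side):
  exists n. forall q. exists t. (~C(n,n) | C(q,q) | C(t,t))
The prefix is exists n forall q exists t: 1 universal, 2 existential.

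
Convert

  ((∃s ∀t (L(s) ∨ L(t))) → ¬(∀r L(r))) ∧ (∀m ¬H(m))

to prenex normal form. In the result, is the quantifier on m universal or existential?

Rewrite implications/biconditionals: A → B as ¬A ∨ B.
  (¬(∃s ∀t (L(s) ∨ L(t))) ∨ ¬(∀r L(r))) ∧ (∀m ¬H(m))
Move each ¬ inward, flipping quantifiers it crosses:
  ((∀s ∃t (¬L(s) ∧ ¬L(t))) ∨ (∃r ¬L(r))) ∧ (∀m ¬H(m))
All bound variables are already distinct, so no renaming is needed.
Finally move all quantifiers to the prefix:
  ∀s ∃t ∃r ∀m ((¬L(s) ∧ ¬L(t) ∨ ¬L(r)) ∧ ¬H(m))
The quantifier ∀m sits under an even number of negations (counting the antecedent side of each →), so it remains universal.

universal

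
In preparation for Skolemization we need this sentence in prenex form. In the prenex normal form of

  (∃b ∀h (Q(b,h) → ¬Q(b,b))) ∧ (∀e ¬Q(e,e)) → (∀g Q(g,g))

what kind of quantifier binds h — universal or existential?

Rewrite implications/biconditionals: A → B as ¬A ∨ B.
  ¬((∃b ∀h (¬Q(b,h) ∨ ¬Q(b,b))) ∧ (∀e ¬Q(e,e))) ∨ (∀g Q(g,g))
Drive negations inward (¬∀x A ≡ ∃x ¬A, ¬∃x A ≡ ∀x ¬A, De Morgan for ∧/∨):
  (∀b ∃h (Q(b,h) ∧ Q(b,b))) ∨ (∃e Q(e,e)) ∨ (∀g Q(g,g))
Pull the quantifiers to the front (each side's bound variable is not free in the other side):
  ∀b ∃h ∃e ∀g (Q(b,h) ∧ Q(b,b) ∨ Q(e,e) ∨ Q(g,g))
The quantifier ∀h sits under an odd number of negations (counting the antecedent side of each →), so it flips to ∃h.

existential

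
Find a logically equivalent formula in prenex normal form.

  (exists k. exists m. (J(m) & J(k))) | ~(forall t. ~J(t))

exists k. exists m. exists t. (J(m) & J(k) | J(t))

Push ¬ through the quantifiers and connectives to reach negation normal form:
  (exists k. exists m. (J(m) & J(k))) | (exists t. J(t))
Extract every quantifier outward, since the variables are now distinct and don't occur free across branches:
  exists k. exists m. exists t. (J(m) & J(k) | J(t))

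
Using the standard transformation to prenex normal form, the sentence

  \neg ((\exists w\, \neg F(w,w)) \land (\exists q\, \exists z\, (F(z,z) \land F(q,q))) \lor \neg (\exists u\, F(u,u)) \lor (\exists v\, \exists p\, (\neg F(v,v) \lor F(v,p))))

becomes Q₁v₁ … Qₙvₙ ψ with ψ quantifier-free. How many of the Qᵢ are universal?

Push ¬ through the quantifiers and connectives to reach negation normal form:
  ((\forall w\, F(w,w)) \lor (\forall q\, \forall z\, (\neg F(z,z) \lor \neg F(q,q)))) \land (\exists u\, F(u,u)) \land (\forall v\, \forall p\, (F(v,v) \land \neg F(v,p)))
Extract every quantifier outward, since the variables are now distinct and don't occur free across branches:
  \forall w\, \forall q\, \forall z\, \exists u\, \forall v\, \forall p\, ((F(w,w) \lor \neg F(z,z) \lor \neg F(q,q)) \land F(u,u) \land F(v,v) \land \neg F(v,p))
The prefix is \forall w \forall q \forall z \exists u \forall v \forall p: 5 universal, 1 existential.

5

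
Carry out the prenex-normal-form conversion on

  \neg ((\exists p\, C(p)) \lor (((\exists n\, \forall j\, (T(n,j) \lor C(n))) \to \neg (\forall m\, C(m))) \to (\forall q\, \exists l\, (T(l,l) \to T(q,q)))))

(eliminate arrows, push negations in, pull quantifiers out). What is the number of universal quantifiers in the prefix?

3

Rewrite implications/biconditionals: A → B as ¬A ∨ B.
  \neg ((\exists p\, C(p)) \lor \neg (\neg (\exists n\, \forall j\, (T(n,j) \lor C(n))) \lor \neg (\forall m\, C(m))) \lor (\forall q\, \exists l\, (\neg T(l,l) \lor T(q,q))))
Move each ¬ inward, flipping quantifiers it crosses:
  (\forall p\, \neg C(p)) \land ((\forall n\, \exists j\, (\neg T(n,j) \land \neg C(n))) \lor (\exists m\, \neg C(m))) \land (\exists q\, \forall l\, (T(l,l) \land \neg T(q,q)))
All bound variables are already distinct, so no renaming is needed.
Pull the quantifiers to the front (each side's bound variable is not free in the other side):
  \forall p\, \forall n\, \exists j\, \exists m\, \exists q\, \forall l\, (\neg C(p) \land (\neg T(n,j) \land \neg C(n) \lor \neg C(m)) \land T(l,l) \land \neg T(q,q))
The prefix is \forall p \forall n \exists j \exists m \exists q \forall l: 3 universal, 3 existential.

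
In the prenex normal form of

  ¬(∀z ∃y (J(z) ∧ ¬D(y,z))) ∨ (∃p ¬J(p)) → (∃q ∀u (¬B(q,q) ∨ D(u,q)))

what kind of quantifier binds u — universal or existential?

universal

Eliminate → and ↔ using ¬ and ∨.
  ¬(¬(∀z ∃y (J(z) ∧ ¬D(y,z))) ∨ (∃p ¬J(p))) ∨ (∃q ∀u (¬B(q,q) ∨ D(u,q)))
Move each ¬ inward, flipping quantifiers it crosses:
  (∀z ∃y (J(z) ∧ ¬D(y,z))) ∧ (∀p J(p)) ∨ (∃q ∀u (¬B(q,q) ∨ D(u,q)))
All bound variables are already distinct, so no renaming is needed.
Finally move all quantifiers to the prefix:
  ∀z ∃y ∀p ∃q ∀u (J(z) ∧ ¬D(y,z) ∧ J(p) ∨ ¬B(q,q) ∨ D(u,q))
The quantifier ∀u sits under an even number of negations (counting the antecedent side of each →), so it remains universal.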